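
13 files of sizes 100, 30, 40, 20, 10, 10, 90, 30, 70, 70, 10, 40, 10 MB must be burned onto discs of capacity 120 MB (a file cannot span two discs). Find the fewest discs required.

5

Total = 100 + 90 + 70 + 70 + 40 + 40 + 30 + 30 + 20 + 10 + 10 + 10 + 10 = 530 MB.
Lower bound: ⌈530/120⌉ = 5 discs.
A packing using 5 discs:
  disc 1: 100 + 20 = 120
  disc 2: 90 + 30 = 120
  disc 3: 70 + 40 + 10 = 120
  disc 4: 70 + 40 + 10 = 120
  disc 5: 30 + 10 + 10 = 50
This matches the lower bound, so 5 is optimal.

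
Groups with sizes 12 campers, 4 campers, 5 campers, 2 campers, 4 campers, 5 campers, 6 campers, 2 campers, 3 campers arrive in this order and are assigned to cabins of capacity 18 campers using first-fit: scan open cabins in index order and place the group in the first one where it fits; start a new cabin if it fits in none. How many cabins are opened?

  12 → cabin 1 (new)  [load 12/18]
  4 → cabin 1  [load 16/18]
  5 → cabin 2 (new)  [load 5/18]
  2 → cabin 1  [load 18/18]
  4 → cabin 2  [load 9/18]
  5 → cabin 2  [load 14/18]
  6 → cabin 3 (new)  [load 6/18]
  2 → cabin 2  [load 16/18]
  3 → cabin 3  [load 9/18]
3 cabins opened.

3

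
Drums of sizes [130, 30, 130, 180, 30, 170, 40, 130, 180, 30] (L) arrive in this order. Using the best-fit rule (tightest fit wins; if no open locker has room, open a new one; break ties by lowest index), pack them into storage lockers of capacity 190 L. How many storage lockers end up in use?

6

  130 → locker 1 (new)  [load 130/190]
  30 → locker 1  [load 160/190]
  130 → locker 2 (new)  [load 130/190]
  180 → locker 3 (new)  [load 180/190]
  30 → locker 1  [load 190/190]
  170 → locker 4 (new)  [load 170/190]
  40 → locker 2  [load 170/190]
  130 → locker 5 (new)  [load 130/190]
  180 → locker 6 (new)  [load 180/190]
  30 → locker 5  [load 160/190]
6 storage lockers opened.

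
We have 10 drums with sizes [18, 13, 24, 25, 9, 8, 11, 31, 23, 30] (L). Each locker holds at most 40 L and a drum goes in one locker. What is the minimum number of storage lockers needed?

Total = 31 + 30 + 25 + 24 + 23 + 18 + 13 + 11 + 9 + 8 = 192 L.
Lower bound: ⌈192/40⌉ = 5 storage lockers.
A packing using 6 storage lockers:
  locker 1: 31 + 9 = 40
  locker 2: 30 + 8 = 38
  locker 3: 25 + 13 = 38
  locker 4: 24 + 11 = 35
  locker 5: 23 = 23
  locker 6: 18 = 18
No arrangement into 5 storage lockers stays within capacity, so 6 is optimal.

6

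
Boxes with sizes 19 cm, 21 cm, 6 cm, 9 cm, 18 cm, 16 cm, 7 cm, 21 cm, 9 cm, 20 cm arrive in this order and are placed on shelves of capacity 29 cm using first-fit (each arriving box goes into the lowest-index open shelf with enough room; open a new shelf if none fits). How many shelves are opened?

  19 → shelf 1 (new)  [load 19/29]
  21 → shelf 2 (new)  [load 21/29]
  6 → shelf 1  [load 25/29]
  9 → shelf 3 (new)  [load 9/29]
  18 → shelf 3  [load 27/29]
  16 → shelf 4 (new)  [load 16/29]
  7 → shelf 2  [load 28/29]
  21 → shelf 5 (new)  [load 21/29]
  9 → shelf 4  [load 25/29]
  20 → shelf 6 (new)  [load 20/29]
6 shelves opened.

6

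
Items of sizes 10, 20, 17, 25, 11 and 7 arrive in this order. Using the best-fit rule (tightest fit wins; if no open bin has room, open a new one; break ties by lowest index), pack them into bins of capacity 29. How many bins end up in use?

  10 → bin 1 (new)  [load 10/29]
  20 → bin 2 (new)  [load 20/29]
  17 → bin 1  [load 27/29]
  25 → bin 3 (new)  [load 25/29]
  11 → bin 4 (new)  [load 11/29]
  7 → bin 2  [load 27/29]
4 bins opened.

4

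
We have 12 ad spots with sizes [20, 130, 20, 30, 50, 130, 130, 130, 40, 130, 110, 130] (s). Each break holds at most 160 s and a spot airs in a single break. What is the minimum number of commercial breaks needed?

Total = 130 + 130 + 130 + 130 + 130 + 130 + 110 + 50 + 40 + 30 + 20 + 20 = 1050 s.
Lower bound: ⌈1050/160⌉ = 7 commercial breaks.
A packing using 8 commercial breaks:
  break 1: 130 + 30 = 160
  break 2: 130 + 20 = 150
  break 3: 130 + 20 = 150
  break 4: 130 = 130
  break 5: 130 = 130
  break 6: 130 = 130
  break 7: 110 + 50 = 160
  break 8: 40 = 40
No arrangement into 7 commercial breaks stays within capacity, so 8 is optimal.

8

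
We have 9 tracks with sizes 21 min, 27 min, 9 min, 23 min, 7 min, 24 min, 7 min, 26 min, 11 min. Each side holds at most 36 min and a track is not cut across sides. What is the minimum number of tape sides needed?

5

Total = 27 + 26 + 24 + 23 + 21 + 11 + 9 + 7 + 7 = 155 min.
Lower bound: ⌈155/36⌉ = 5 tape sides.
A packing using 5 tape sides:
  side 1: 27 + 9 = 36
  side 2: 26 + 7 = 33
  side 3: 24 + 11 = 35
  side 4: 23 + 7 = 30
  side 5: 21 = 21
This matches the lower bound, so 5 is optimal.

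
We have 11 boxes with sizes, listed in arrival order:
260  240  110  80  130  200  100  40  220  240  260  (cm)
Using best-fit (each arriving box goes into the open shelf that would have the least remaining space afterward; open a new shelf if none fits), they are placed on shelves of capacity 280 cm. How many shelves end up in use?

  260 → shelf 1 (new)  [load 260/280]
  240 → shelf 2 (new)  [load 240/280]
  110 → shelf 3 (new)  [load 110/280]
  80 → shelf 3  [load 190/280]
  130 → shelf 4 (new)  [load 130/280]
  200 → shelf 5 (new)  [load 200/280]
  100 → shelf 4  [load 230/280]
  40 → shelf 2  [load 280/280]
  220 → shelf 6 (new)  [load 220/280]
  240 → shelf 7 (new)  [load 240/280]
  260 → shelf 8 (new)  [load 260/280]
8 shelves opened.

8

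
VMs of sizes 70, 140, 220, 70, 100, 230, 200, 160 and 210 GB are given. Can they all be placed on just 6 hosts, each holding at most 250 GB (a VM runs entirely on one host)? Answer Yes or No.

Total = 1400 GB; ⌈1400/250⌉ = 6.
The bound of 6 does not rule out 6, but exhaustive search shows no assignment into 6 hosts of capacity 250 GB exists — the minimum is 7.

No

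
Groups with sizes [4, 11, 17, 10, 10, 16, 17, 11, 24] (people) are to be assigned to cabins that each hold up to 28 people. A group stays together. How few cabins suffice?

5

Total = 24 + 17 + 17 + 16 + 11 + 11 + 10 + 10 + 4 = 120 people.
Lower bound: ⌈120/28⌉ = 5 cabins.
A packing using 5 cabins:
  cabin 1: 24 + 4 = 28
  cabin 2: 17 + 11 = 28
  cabin 3: 17 + 11 = 28
  cabin 4: 16 + 10 = 26
  cabin 5: 10 = 10
This matches the lower bound, so 5 is optimal.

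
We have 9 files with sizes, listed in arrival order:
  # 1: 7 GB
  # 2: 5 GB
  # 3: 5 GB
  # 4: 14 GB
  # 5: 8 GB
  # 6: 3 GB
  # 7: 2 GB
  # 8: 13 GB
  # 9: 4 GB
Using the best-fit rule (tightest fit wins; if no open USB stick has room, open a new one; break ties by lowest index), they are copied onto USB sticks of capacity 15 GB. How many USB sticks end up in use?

  7 → USB stick 1 (new)  [load 7/15]
  5 → USB stick 1  [load 12/15]
  5 → USB stick 2 (new)  [load 5/15]
  14 → USB stick 3 (new)  [load 14/15]
  8 → USB stick 2  [load 13/15]
  3 → USB stick 1  [load 15/15]
  2 → USB stick 2  [load 15/15]
  13 → USB stick 4 (new)  [load 13/15]
  4 → USB stick 5 (new)  [load 4/15]
5 USB sticks opened.

5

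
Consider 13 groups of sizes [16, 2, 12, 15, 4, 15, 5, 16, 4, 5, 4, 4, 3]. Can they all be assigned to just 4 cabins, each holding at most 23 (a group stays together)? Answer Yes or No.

No

Total = 105; ⌈105/23⌉ = 5.
At least 5 cabins are required, but only 4 are allowed.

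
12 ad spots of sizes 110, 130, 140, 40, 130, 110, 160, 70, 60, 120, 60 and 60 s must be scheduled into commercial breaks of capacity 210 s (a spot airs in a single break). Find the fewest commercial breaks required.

Total = 160 + 140 + 130 + 130 + 120 + 110 + 110 + 70 + 60 + 60 + 60 + 40 = 1190 s.
Lower bound: ⌈1190/210⌉ = 6 commercial breaks.
Also, 7 ad spots each exceed 105 s, and no two of those can share a break, so at least 7 commercial breaks are needed.
A packing using 7 commercial breaks:
  break 1: 160 + 40 = 200
  break 2: 140 + 70 = 210
  break 3: 130 + 60 = 190
  break 4: 130 + 60 = 190
  break 5: 120 + 60 = 180
  break 6: 110 = 110
  break 7: 110 = 110
This matches the lower bound, so 7 is optimal.

7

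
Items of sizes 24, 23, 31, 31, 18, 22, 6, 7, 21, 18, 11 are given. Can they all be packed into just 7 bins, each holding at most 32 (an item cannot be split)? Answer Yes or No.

Total = 212; ⌈212/32⌉ = 7.
8 items each exceed half the capacity and cannot share a bin, forcing at least 8 bins.
At least 8 bins are required, but only 7 are allowed.

No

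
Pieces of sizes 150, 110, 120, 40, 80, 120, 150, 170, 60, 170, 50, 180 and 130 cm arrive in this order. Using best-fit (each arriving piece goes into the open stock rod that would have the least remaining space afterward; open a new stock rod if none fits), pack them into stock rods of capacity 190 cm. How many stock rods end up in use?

  150 → stock rod 1 (new)  [load 150/190]
  110 → stock rod 2 (new)  [load 110/190]
  120 → stock rod 3 (new)  [load 120/190]
  40 → stock rod 1  [load 190/190]
  80 → stock rod 2  [load 190/190]
  120 → stock rod 4 (new)  [load 120/190]
  150 → stock rod 5 (new)  [load 150/190]
  170 → stock rod 6 (new)  [load 170/190]
  60 → stock rod 3  [load 180/190]
  170 → stock rod 7 (new)  [load 170/190]
  50 → stock rod 4  [load 170/190]
  180 → stock rod 8 (new)  [load 180/190]
  130 → stock rod 9 (new)  [load 130/190]
9 stock rods opened.

9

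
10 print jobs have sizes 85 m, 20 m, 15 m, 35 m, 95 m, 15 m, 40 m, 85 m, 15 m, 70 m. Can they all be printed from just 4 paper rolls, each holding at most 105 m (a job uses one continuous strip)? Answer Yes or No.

Total = 475 m; ⌈475/105⌉ = 5.
At least 5 paper rolls are required, but only 4 are allowed.

No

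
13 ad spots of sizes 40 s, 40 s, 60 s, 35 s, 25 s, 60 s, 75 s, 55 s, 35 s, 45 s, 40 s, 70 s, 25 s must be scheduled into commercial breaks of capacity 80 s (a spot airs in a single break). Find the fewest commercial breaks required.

9

Total = 75 + 70 + 60 + 60 + 55 + 45 + 40 + 40 + 40 + 35 + 35 + 25 + 25 = 605 s.
Lower bound: ⌈605/80⌉ = 8 commercial breaks.
A packing using 9 commercial breaks:
  break 1: 75 = 75
  break 2: 70 = 70
  break 3: 60 = 60
  break 4: 60 = 60
  break 5: 55 + 25 = 80
  break 6: 45 + 35 = 80
  break 7: 40 + 40 = 80
  break 8: 40 + 35 = 75
  break 9: 25 = 25
No arrangement into 8 commercial breaks stays within capacity, so 9 is optimal.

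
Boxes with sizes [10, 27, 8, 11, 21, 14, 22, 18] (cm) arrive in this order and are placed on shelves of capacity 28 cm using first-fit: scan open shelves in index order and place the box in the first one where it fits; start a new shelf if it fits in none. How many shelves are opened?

  10 → shelf 1 (new)  [load 10/28]
  27 → shelf 2 (new)  [load 27/28]
  8 → shelf 1  [load 18/28]
  11 → shelf 3 (new)  [load 11/28]
  21 → shelf 4 (new)  [load 21/28]
  14 → shelf 3  [load 25/28]
  22 → shelf 5 (new)  [load 22/28]
  18 → shelf 6 (new)  [load 18/28]
6 shelves opened.

6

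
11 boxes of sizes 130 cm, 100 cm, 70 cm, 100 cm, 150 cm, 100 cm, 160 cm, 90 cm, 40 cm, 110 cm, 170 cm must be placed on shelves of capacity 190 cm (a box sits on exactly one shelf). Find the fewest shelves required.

Total = 170 + 160 + 150 + 130 + 110 + 100 + 100 + 100 + 90 + 70 + 40 = 1220 cm.
Lower bound: ⌈1220/190⌉ = 7 shelves.
Also, 8 boxes each exceed 95 cm, and no two of those can share a shelf, so at least 8 shelves are needed.
A packing using 8 shelves:
  shelf 1: 170 = 170
  shelf 2: 160 = 160
  shelf 3: 150 + 40 = 190
  shelf 4: 130 = 130
  shelf 5: 110 + 70 = 180
  shelf 6: 100 + 90 = 190
  shelf 7: 100 = 100
  shelf 8: 100 = 100
This matches the lower bound, so 8 is optimal.

8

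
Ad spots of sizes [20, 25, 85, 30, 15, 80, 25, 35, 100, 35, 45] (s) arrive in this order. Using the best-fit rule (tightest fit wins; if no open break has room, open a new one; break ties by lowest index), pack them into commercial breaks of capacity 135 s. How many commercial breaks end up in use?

  20 → break 1 (new)  [load 20/135]
  25 → break 1  [load 45/135]
  85 → break 1  [load 130/135]
  30 → break 2 (new)  [load 30/135]
  15 → break 2  [load 45/135]
  80 → break 2  [load 125/135]
  25 → break 3 (new)  [load 25/135]
  35 → break 3  [load 60/135]
  100 → break 4 (new)  [load 100/135]
  35 → break 4  [load 135/135]
  45 → break 3  [load 105/135]
4 commercial breaks opened.

4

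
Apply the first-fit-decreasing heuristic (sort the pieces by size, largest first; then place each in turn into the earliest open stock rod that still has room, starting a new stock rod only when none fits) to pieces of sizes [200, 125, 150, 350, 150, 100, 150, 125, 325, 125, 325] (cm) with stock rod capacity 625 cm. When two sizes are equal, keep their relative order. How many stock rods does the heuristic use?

Sorted descending: 350, 325, 325, 200, 150, 150, 150, 125, 125, 125, 100.
  350 → stock rod 1 (new)  [load 350/625]
  325 → stock rod 2 (new)  [load 325/625]
  325 → stock rod 3 (new)  [load 325/625]
  200 → stock rod 1  [load 550/625]
  150 → stock rod 2  [load 475/625]
  150 → stock rod 2  [load 625/625]
  150 → stock rod 3  [load 475/625]
  125 → stock rod 3  [load 600/625]
  125 → stock rod 4 (new)  [load 125/625]
  125 → stock rod 4  [load 250/625]
  100 → stock rod 4  [load 350/625]
4 stock rods opened.

4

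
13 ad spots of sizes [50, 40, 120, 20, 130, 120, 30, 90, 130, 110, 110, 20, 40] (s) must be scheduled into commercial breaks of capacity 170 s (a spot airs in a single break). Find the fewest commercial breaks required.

Total = 130 + 130 + 120 + 120 + 110 + 110 + 90 + 50 + 40 + 40 + 30 + 20 + 20 = 1010 s.
Lower bound: ⌈1010/170⌉ = 6 commercial breaks.
Also, 7 ad spots each exceed 85 s, and no two of those can share a break, so at least 7 commercial breaks are needed.
A packing using 7 commercial breaks:
  break 1: 130 + 40 = 170
  break 2: 130 + 40 = 170
  break 3: 120 + 50 = 170
  break 4: 120 + 30 + 20 = 170
  break 5: 110 + 20 = 130
  break 6: 110 = 110
  break 7: 90 = 90
This matches the lower bound, so 7 is optimal.

7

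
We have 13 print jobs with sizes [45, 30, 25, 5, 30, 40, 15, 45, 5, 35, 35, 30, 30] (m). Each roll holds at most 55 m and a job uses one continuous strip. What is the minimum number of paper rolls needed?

9

Total = 45 + 45 + 40 + 35 + 35 + 30 + 30 + 30 + 30 + 25 + 15 + 5 + 5 = 370 m.
Lower bound: ⌈370/55⌉ = 7 paper rolls.
Also, 9 print jobs each exceed 55/2 m, and no two of those can share a roll, so at least 9 paper rolls are needed.
A packing using 9 paper rolls:
  roll 1: 45 + 5 + 5 = 55
  roll 2: 45 = 45
  roll 3: 40 + 15 = 55
  roll 4: 35 = 35
  roll 5: 35 = 35
  roll 6: 30 + 25 = 55
  roll 7: 30 = 30
  roll 8: 30 = 30
  roll 9: 30 = 30
This matches the lower bound, so 9 is optimal.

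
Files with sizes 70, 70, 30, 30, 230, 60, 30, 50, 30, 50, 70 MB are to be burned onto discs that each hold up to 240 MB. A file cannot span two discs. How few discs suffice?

4

Total = 230 + 70 + 70 + 70 + 60 + 50 + 50 + 30 + 30 + 30 + 30 = 720 MB.
Lower bound: ⌈720/240⌉ = 3 discs.
A packing using 4 discs:
  disc 1: 230 = 230
  disc 2: 70 + 70 + 70 + 30 = 240
  disc 3: 60 + 50 + 50 + 30 + 30 = 220
  disc 4: 30 = 30
No arrangement into 3 discs stays within capacity, so 4 is optimal.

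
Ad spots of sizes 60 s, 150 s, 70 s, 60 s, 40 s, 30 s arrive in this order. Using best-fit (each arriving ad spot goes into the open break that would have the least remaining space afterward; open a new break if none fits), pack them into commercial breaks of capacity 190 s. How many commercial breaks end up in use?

3

  60 → break 1 (new)  [load 60/190]
  150 → break 2 (new)  [load 150/190]
  70 → break 1  [load 130/190]
  60 → break 1  [load 190/190]
  40 → break 2  [load 190/190]
  30 → break 3 (new)  [load 30/190]
3 commercial breaks opened.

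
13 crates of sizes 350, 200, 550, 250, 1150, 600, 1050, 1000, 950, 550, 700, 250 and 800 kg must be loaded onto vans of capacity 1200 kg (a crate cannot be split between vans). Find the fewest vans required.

Total = 1150 + 1050 + 1000 + 950 + 800 + 700 + 600 + 550 + 550 + 350 + 250 + 250 + 200 = 8400 kg.
Lower bound: ⌈8400/1200⌉ = 7 vans.
A packing using 8 vans:
  van 1: 1150 = 1150
  van 2: 1050 = 1050
  van 3: 1000 + 200 = 1200
  van 4: 950 + 250 = 1200
  van 5: 800 + 350 = 1150
  van 6: 700 + 250 = 950
  van 7: 600 + 550 = 1150
  van 8: 550 = 550
No arrangement into 7 vans stays within capacity, so 8 is optimal.

8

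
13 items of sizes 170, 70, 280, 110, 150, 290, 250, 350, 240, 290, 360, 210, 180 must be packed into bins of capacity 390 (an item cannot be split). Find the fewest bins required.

Total = 360 + 350 + 290 + 290 + 280 + 250 + 240 + 210 + 180 + 170 + 150 + 110 + 70 = 2950.
Lower bound: ⌈2950/390⌉ = 8 bins.
A packing using 9 bins:
  bin 1: 360 = 360
  bin 2: 350 = 350
  bin 3: 290 + 70 = 360
  bin 4: 290 = 290
  bin 5: 280 + 110 = 390
  bin 6: 250 = 250
  bin 7: 240 + 150 = 390
  bin 8: 210 + 180 = 390
  bin 9: 170 = 170
No arrangement into 8 bins stays within capacity, so 9 is optimal.

9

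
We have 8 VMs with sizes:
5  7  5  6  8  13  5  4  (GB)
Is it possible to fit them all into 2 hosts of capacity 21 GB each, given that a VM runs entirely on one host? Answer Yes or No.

Total = 53 GB; ⌈53/21⌉ = 3.
At least 3 hosts are required, but only 2 are allowed.

No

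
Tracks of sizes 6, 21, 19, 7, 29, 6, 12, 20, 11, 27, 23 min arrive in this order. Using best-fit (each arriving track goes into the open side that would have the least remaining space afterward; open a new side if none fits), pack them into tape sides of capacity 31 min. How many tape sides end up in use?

  6 → side 1 (new)  [load 6/31]
  21 → side 1  [load 27/31]
  19 → side 2 (new)  [load 19/31]
  7 → side 2  [load 26/31]
  29 → side 3 (new)  [load 29/31]
  6 → side 4 (new)  [load 6/31]
  12 → side 4  [load 18/31]
  20 → side 5 (new)  [load 20/31]
  11 → side 5  [load 31/31]
  27 → side 6 (new)  [load 27/31]
  23 → side 7 (new)  [load 23/31]
7 tape sides opened.

7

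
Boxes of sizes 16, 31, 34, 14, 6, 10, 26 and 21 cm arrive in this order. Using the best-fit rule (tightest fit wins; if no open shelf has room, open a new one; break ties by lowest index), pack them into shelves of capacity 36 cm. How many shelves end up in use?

  16 → shelf 1 (new)  [load 16/36]
  31 → shelf 2 (new)  [load 31/36]
  34 → shelf 3 (new)  [load 34/36]
  14 → shelf 1  [load 30/36]
  6 → shelf 1  [load 36/36]
  10 → shelf 4 (new)  [load 10/36]
  26 → shelf 4  [load 36/36]
  21 → shelf 5 (new)  [load 21/36]
5 shelves opened.

5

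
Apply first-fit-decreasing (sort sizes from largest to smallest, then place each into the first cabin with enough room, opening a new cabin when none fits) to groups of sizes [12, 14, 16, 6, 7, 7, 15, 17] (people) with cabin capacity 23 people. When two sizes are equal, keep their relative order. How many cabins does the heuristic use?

Sorted descending: 17, 16, 15, 14, 12, 7, 7, 6.
  17 → cabin 1 (new)  [load 17/23]
  16 → cabin 2 (new)  [load 16/23]
  15 → cabin 3 (new)  [load 15/23]
  14 → cabin 4 (new)  [load 14/23]
  12 → cabin 5 (new)  [load 12/23]
  7 → cabin 2  [load 23/23]
  7 → cabin 3  [load 22/23]
  6 → cabin 1  [load 23/23]
5 cabins opened.

5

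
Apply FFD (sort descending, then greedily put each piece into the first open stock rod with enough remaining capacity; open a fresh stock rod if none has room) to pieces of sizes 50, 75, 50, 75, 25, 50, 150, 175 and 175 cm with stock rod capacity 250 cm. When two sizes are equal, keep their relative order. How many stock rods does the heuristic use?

Sorted descending: 175, 175, 150, 75, 75, 50, 50, 50, 25.
  175 → stock rod 1 (new)  [load 175/250]
  175 → stock rod 2 (new)  [load 175/250]
  150 → stock rod 3 (new)  [load 150/250]
  75 → stock rod 1  [load 250/250]
  75 → stock rod 2  [load 250/250]
  50 → stock rod 3  [load 200/250]
  50 → stock rod 3  [load 250/250]
  50 → stock rod 4 (new)  [load 50/250]
  25 → stock rod 4  [load 75/250]
4 stock rods opened.

4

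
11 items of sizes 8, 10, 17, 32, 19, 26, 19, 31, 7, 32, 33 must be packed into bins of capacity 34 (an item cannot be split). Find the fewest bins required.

Total = 33 + 32 + 32 + 31 + 26 + 19 + 19 + 17 + 10 + 8 + 7 = 234.
Lower bound: ⌈234/34⌉ = 7 bins.
A packing using 8 bins:
  bin 1: 33 = 33
  bin 2: 32 = 32
  bin 3: 32 = 32
  bin 4: 31 = 31
  bin 5: 26 + 8 = 34
  bin 6: 19 + 10 = 29
  bin 7: 19 + 7 = 26
  bin 8: 17 = 17
No arrangement into 7 bins stays within capacity, so 8 is optimal.

8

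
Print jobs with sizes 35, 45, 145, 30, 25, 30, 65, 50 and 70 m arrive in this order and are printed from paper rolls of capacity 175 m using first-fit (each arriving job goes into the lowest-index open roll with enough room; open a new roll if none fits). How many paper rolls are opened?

  35 → roll 1 (new)  [load 35/175]
  45 → roll 1  [load 80/175]
  145 → roll 2 (new)  [load 145/175]
  30 → roll 1  [load 110/175]
  25 → roll 1  [load 135/175]
  30 → roll 1  [load 165/175]
  65 → roll 3 (new)  [load 65/175]
  50 → roll 3  [load 115/175]
  70 → roll 4 (new)  [load 70/175]
4 paper rolls opened.

4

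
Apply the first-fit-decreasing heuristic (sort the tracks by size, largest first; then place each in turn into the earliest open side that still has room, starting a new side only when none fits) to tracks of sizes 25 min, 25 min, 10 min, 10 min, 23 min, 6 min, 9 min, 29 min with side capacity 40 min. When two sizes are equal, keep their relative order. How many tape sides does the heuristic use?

Sorted descending: 29, 25, 25, 23, 10, 10, 9, 6.
  29 → side 1 (new)  [load 29/40]
  25 → side 2 (new)  [load 25/40]
  25 → side 3 (new)  [load 25/40]
  23 → side 4 (new)  [load 23/40]
  10 → side 1  [load 39/40]
  10 → side 2  [load 35/40]
  9 → side 3  [load 34/40]
  6 → side 3  [load 40/40]
4 tape sides opened.

4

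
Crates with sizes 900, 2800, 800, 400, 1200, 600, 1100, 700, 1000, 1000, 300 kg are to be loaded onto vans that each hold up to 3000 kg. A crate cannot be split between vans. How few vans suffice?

Total = 2800 + 1200 + 1100 + 1000 + 1000 + 900 + 800 + 700 + 600 + 400 + 300 = 10800 kg.
Lower bound: ⌈10800/3000⌉ = 4 vans.
A packing using 4 vans:
  van 1: 2800 = 2800
  van 2: 1200 + 1100 + 700 = 3000
  van 3: 1000 + 1000 + 900 = 2900
  van 4: 800 + 600 + 400 + 300 = 2100
This matches the lower bound, so 4 is optimal.

4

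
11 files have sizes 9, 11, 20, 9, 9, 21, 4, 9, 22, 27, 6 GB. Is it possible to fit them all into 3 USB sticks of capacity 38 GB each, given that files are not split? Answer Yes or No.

Total = 147 GB; ⌈147/38⌉ = 4.
At least 4 USB sticks are required, but only 3 are allowed.

No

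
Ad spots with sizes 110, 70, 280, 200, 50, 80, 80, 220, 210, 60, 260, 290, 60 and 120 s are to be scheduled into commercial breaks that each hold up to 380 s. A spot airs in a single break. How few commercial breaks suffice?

6

Total = 290 + 280 + 260 + 220 + 210 + 200 + 120 + 110 + 80 + 80 + 70 + 60 + 60 + 50 = 2090 s.
Lower bound: ⌈2090/380⌉ = 6 commercial breaks.
A packing using 6 commercial breaks:
  break 1: 290 + 80 = 370
  break 2: 280 + 80 = 360
  break 3: 260 + 120 = 380
  break 4: 220 + 110 + 50 = 380
  break 5: 210 + 70 + 60 = 340
  break 6: 200 + 60 = 260
This matches the lower bound, so 6 is optimal.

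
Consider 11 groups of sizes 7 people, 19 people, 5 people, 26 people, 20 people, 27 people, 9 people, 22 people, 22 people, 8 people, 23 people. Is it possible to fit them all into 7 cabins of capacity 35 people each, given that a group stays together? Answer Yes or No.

Yes

A valid assignment using 7 cabins:
  cabin 1: 27 + 8 = 35
  cabin 2: 26 + 9 = 35
  cabin 3: 23 + 7 + 5 = 35
  cabin 4: 22 = 22
  cabin 5: 22 = 22
  cabin 6: 20 = 20
  cabin 7: 19 = 19
Every load is within 35 people, so 7 cabins suffice.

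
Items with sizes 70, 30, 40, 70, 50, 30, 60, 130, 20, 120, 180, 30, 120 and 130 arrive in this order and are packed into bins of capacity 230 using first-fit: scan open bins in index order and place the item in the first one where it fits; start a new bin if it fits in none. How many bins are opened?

7

  70 → bin 1 (new)  [load 70/230]
  30 → bin 1  [load 100/230]
  40 → bin 1  [load 140/230]
  70 → bin 1  [load 210/230]
  50 → bin 2 (new)  [load 50/230]
  30 → bin 2  [load 80/230]
  60 → bin 2  [load 140/230]
  130 → bin 3 (new)  [load 130/230]
  20 → bin 1  [load 230/230]
  120 → bin 4 (new)  [load 120/230]
  180 → bin 5 (new)  [load 180/230]
  30 → bin 2  [load 170/230]
  120 → bin 6 (new)  [load 120/230]
  130 → bin 7 (new)  [load 130/230]
7 bins opened.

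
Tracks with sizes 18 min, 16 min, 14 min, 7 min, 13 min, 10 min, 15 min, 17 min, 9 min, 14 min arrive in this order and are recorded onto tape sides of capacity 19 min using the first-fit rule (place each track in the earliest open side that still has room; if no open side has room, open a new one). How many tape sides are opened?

9

  18 → side 1 (new)  [load 18/19]
  16 → side 2 (new)  [load 16/19]
  14 → side 3 (new)  [load 14/19]
  7 → side 4 (new)  [load 7/19]
  13 → side 5 (new)  [load 13/19]
  10 → side 4  [load 17/19]
  15 → side 6 (new)  [load 15/19]
  17 → side 7 (new)  [load 17/19]
  9 → side 8 (new)  [load 9/19]
  14 → side 9 (new)  [load 14/19]
9 tape sides opened.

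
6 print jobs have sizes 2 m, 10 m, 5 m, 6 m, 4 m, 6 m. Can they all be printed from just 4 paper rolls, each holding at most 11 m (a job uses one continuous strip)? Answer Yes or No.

A valid assignment using 4 paper rolls:
  roll 1: 10 = 10
  roll 2: 6 + 5 = 11
  roll 3: 6 + 4 = 10
  roll 4: 2 = 2
Every load is within 11 m, so 4 paper rolls suffice.

Yes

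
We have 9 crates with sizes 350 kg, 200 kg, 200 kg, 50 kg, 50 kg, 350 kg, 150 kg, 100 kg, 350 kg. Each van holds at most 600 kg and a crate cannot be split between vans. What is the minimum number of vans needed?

Total = 350 + 350 + 350 + 200 + 200 + 150 + 100 + 50 + 50 = 1800 kg.
Lower bound: ⌈1800/600⌉ = 3 vans.
A packing using 3 vans:
  van 1: 350 + 200 + 50 = 600
  van 2: 350 + 200 + 50 = 600
  van 3: 350 + 150 + 100 = 600
This matches the lower bound, so 3 is optimal.

3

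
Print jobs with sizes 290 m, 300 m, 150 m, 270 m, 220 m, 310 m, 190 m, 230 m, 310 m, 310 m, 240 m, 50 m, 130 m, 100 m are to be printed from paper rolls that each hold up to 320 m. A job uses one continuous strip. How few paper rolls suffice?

11

Total = 310 + 310 + 310 + 300 + 290 + 270 + 240 + 230 + 220 + 190 + 150 + 130 + 100 + 50 = 3100 m.
Lower bound: ⌈3100/320⌉ = 10 paper rolls.
A packing using 11 paper rolls:
  roll 1: 310 = 310
  roll 2: 310 = 310
  roll 3: 310 = 310
  roll 4: 300 = 300
  roll 5: 290 = 290
  roll 6: 270 + 50 = 320
  roll 7: 240 = 240
  roll 8: 230 = 230
  roll 9: 220 + 100 = 320
  roll 10: 190 + 130 = 320
  roll 11: 150 = 150
No arrangement into 10 paper rolls stays within capacity, so 11 is optimal.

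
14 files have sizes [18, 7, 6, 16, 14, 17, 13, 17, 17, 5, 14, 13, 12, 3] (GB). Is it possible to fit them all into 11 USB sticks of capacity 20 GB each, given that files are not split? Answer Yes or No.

Yes

A valid assignment using 10 USB sticks:
  USB stick 1: 18 = 18
  USB stick 2: 17 + 3 = 20
  USB stick 3: 17 = 17
  USB stick 4: 17 = 17
  USB stick 5: 16 = 16
  USB stick 6: 14 + 6 = 20
  USB stick 7: 14 + 5 = 19
  USB stick 8: 13 + 7 = 20
  USB stick 9: 13 = 13
  USB stick 10: 12 = 12
That uses only 10 ≤ 11, so 11 USB sticks are enough.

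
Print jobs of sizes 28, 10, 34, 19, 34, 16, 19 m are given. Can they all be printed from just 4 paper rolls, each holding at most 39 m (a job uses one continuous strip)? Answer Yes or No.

No

Total = 160 m; ⌈160/39⌉ = 5.
At least 5 paper rolls are required, but only 4 are allowed.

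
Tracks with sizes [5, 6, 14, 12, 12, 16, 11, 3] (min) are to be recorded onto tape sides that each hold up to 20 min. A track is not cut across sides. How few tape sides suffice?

5

Total = 16 + 14 + 12 + 12 + 11 + 6 + 5 + 3 = 79 min.
Lower bound: ⌈79/20⌉ = 4 tape sides.
Also, 5 tracks each exceed 10 min, and no two of those can share a side, so at least 5 tape sides are needed.
A packing using 5 tape sides:
  side 1: 16 + 3 = 19
  side 2: 14 + 6 = 20
  side 3: 12 + 5 = 17
  side 4: 12 = 12
  side 5: 11 = 11
This matches the lower bound, so 5 is optimal.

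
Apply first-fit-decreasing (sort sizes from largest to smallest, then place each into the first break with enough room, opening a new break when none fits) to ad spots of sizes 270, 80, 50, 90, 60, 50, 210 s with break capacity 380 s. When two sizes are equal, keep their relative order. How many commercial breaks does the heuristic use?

3

Sorted descending: 270, 210, 90, 80, 60, 50, 50.
  270 → break 1 (new)  [load 270/380]
  210 → break 2 (new)  [load 210/380]
  90 → break 1  [load 360/380]
  80 → break 2  [load 290/380]
  60 → break 2  [load 350/380]
  50 → break 3 (new)  [load 50/380]
  50 → break 3  [load 100/380]
3 commercial breaks opened.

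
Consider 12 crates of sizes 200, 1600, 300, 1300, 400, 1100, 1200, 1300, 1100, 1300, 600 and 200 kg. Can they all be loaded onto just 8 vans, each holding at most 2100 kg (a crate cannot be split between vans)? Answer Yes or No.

Yes

A valid assignment using 7 vans:
  van 1: 1600 + 400 = 2000
  van 2: 1300 + 600 + 200 = 2100
  van 3: 1300 + 300 + 200 = 1800
  van 4: 1300 = 1300
  van 5: 1200 = 1200
  van 6: 1100 = 1100
  van 7: 1100 = 1100
That uses only 7 ≤ 8, so 8 vans are enough.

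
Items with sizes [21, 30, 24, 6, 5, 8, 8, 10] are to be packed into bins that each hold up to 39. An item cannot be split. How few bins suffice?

Total = 30 + 24 + 21 + 10 + 8 + 8 + 6 + 5 = 112.
Lower bound: ⌈112/39⌉ = 3 bins.
A packing using 3 bins:
  bin 1: 30 + 8 = 38
  bin 2: 24 + 10 + 5 = 39
  bin 3: 21 + 8 + 6 = 35
This matches the lower bound, so 3 is optimal.

3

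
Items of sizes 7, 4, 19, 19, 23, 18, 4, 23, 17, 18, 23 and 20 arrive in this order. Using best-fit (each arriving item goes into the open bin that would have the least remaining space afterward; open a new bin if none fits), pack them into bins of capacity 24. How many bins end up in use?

  7 → bin 1 (new)  [load 7/24]
  4 → bin 1  [load 11/24]
  19 → bin 2 (new)  [load 19/24]
  19 → bin 3 (new)  [load 19/24]
  23 → bin 4 (new)  [load 23/24]
  18 → bin 5 (new)  [load 18/24]
  4 → bin 2  [load 23/24]
  23 → bin 6 (new)  [load 23/24]
  17 → bin 7 (new)  [load 17/24]
  18 → bin 8 (new)  [load 18/24]
  23 → bin 9 (new)  [load 23/24]
  20 → bin 10 (new)  [load 20/24]
10 bins opened.

10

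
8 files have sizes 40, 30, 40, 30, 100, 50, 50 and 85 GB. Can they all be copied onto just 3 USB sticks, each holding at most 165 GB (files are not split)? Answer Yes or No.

A valid assignment using 3 USB sticks:
  USB stick 1: 100 + 50 = 150
  USB stick 2: 85 + 50 + 30 = 165
  USB stick 3: 40 + 40 + 30 = 110
Every load is within 165 GB, so 3 USB sticks suffice.

Yes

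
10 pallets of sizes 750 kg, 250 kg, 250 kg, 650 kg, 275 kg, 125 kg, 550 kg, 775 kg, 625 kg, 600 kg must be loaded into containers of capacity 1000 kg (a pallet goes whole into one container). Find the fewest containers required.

Total = 775 + 750 + 650 + 625 + 600 + 550 + 275 + 250 + 250 + 125 = 4850 kg.
Lower bound: ⌈4850/1000⌉ = 5 containers.
Also, 6 pallets each exceed 500 kg, and no two of those can share a container, so at least 6 containers are needed.
A packing using 6 containers:
  container 1: 775 + 125 = 900
  container 2: 750 + 250 = 1000
  container 3: 650 + 275 = 925
  container 4: 625 + 250 = 875
  container 5: 600 = 600
  container 6: 550 = 550
This matches the lower bound, so 6 is optimal.

6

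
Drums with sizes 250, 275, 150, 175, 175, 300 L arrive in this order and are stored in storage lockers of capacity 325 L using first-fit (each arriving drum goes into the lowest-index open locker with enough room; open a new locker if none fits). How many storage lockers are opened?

5

  250 → locker 1 (new)  [load 250/325]
  275 → locker 2 (new)  [load 275/325]
  150 → locker 3 (new)  [load 150/325]
  175 → locker 3  [load 325/325]
  175 → locker 4 (new)  [load 175/325]
  300 → locker 5 (new)  [load 300/325]
5 storage lockers opened.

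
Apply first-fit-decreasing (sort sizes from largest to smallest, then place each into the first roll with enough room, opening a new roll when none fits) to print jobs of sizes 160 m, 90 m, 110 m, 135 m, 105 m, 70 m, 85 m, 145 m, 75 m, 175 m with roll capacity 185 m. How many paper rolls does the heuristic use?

7

Sorted descending: 175, 160, 145, 135, 110, 105, 90, 85, 75, 70.
  175 → roll 1 (new)  [load 175/185]
  160 → roll 2 (new)  [load 160/185]
  145 → roll 3 (new)  [load 145/185]
  135 → roll 4 (new)  [load 135/185]
  110 → roll 5 (new)  [load 110/185]
  105 → roll 6 (new)  [load 105/185]
  90 → roll 7 (new)  [load 90/185]
  85 → roll 7  [load 175/185]
  75 → roll 5  [load 185/185]
  70 → roll 6  [load 175/185]
7 paper rolls opened.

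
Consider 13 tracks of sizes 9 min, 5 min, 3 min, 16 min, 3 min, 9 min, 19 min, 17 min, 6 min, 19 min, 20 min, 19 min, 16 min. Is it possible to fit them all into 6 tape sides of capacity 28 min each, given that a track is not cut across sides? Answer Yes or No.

No

Total = 161 min; ⌈161/28⌉ = 6.
7 tracks each exceed half the capacity and cannot share a side, forcing at least 7 tape sides.
At least 7 tape sides are required, but only 6 are allowed.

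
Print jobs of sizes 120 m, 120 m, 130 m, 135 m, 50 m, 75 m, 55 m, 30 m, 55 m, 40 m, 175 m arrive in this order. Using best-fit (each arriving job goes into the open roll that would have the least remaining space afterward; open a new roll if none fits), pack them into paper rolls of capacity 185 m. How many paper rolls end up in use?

  120 → roll 1 (new)  [load 120/185]
  120 → roll 2 (new)  [load 120/185]
  130 → roll 3 (new)  [load 130/185]
  135 → roll 4 (new)  [load 135/185]
  50 → roll 4  [load 185/185]
  75 → roll 5 (new)  [load 75/185]
  55 → roll 3  [load 185/185]
  30 → roll 1  [load 150/185]
  55 → roll 2  [load 175/185]
  40 → roll 5  [load 115/185]
  175 → roll 6 (new)  [load 175/185]
6 paper rolls opened.

6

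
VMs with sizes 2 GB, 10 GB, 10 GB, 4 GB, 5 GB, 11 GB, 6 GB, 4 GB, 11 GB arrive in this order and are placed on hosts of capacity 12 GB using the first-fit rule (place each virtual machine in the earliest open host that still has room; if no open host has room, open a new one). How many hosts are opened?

  2 → host 1 (new)  [load 2/12]
  10 → host 1  [load 12/12]
  10 → host 2 (new)  [load 10/12]
  4 → host 3 (new)  [load 4/12]
  5 → host 3  [load 9/12]
  11 → host 4 (new)  [load 11/12]
  6 → host 5 (new)  [load 6/12]
  4 → host 5  [load 10/12]
  11 → host 6 (new)  [load 11/12]
6 hosts opened.

6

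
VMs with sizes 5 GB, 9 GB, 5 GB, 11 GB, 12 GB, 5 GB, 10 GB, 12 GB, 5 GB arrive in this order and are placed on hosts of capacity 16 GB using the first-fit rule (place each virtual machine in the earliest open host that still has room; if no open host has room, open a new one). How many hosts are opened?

  5 → host 1 (new)  [load 5/16]
  9 → host 1  [load 14/16]
  5 → host 2 (new)  [load 5/16]
  11 → host 2  [load 16/16]
  12 → host 3 (new)  [load 12/16]
  5 → host 4 (new)  [load 5/16]
  10 → host 4  [load 15/16]
  12 → host 5 (new)  [load 12/16]
  5 → host 6 (new)  [load 5/16]
6 hosts opened.

6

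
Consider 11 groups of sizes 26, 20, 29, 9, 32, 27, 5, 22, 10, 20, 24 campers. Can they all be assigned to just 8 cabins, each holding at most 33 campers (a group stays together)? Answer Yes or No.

A valid assignment using 8 cabins:
  cabin 1: 32 = 32
  cabin 2: 29 = 29
  cabin 3: 27 + 5 = 32
  cabin 4: 26 = 26
  cabin 5: 24 + 9 = 33
  cabin 6: 22 + 10 = 32
  cabin 7: 20 = 20
  cabin 8: 20 = 20
Every load is within 33 campers, so 8 cabins suffice.

Yes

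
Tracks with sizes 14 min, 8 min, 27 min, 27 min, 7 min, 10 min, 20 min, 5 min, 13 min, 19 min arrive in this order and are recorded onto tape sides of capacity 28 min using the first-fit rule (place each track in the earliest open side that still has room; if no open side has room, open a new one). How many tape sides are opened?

  14 → side 1 (new)  [load 14/28]
  8 → side 1  [load 22/28]
  27 → side 2 (new)  [load 27/28]
  27 → side 3 (new)  [load 27/28]
  7 → side 4 (new)  [load 7/28]
  10 → side 4  [load 17/28]
  20 → side 5 (new)  [load 20/28]
  5 → side 1  [load 27/28]
  13 → side 6 (new)  [load 13/28]
  19 → side 7 (new)  [load 19/28]
7 tape sides opened.

7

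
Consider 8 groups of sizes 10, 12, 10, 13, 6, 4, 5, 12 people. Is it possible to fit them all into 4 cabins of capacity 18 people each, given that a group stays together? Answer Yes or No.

No

Total = 72 people; ⌈72/18⌉ = 4.
5 groups each exceed half the capacity and cannot share a cabin, forcing at least 5 cabins.
At least 5 cabins are required, but only 4 are allowed.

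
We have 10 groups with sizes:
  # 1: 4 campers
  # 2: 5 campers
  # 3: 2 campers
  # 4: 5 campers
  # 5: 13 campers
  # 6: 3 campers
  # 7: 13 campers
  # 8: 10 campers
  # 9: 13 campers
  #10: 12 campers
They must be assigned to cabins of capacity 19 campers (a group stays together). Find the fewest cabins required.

5

Total = 13 + 13 + 13 + 12 + 10 + 5 + 5 + 4 + 3 + 2 = 80 campers.
Lower bound: ⌈80/19⌉ = 5 cabins.
A packing using 5 cabins:
  cabin 1: 13 + 5 = 18
  cabin 2: 13 + 5 = 18
  cabin 3: 13 + 4 + 2 = 19
  cabin 4: 12 + 3 = 15
  cabin 5: 10 = 10
This matches the lower bound, so 5 is optimal.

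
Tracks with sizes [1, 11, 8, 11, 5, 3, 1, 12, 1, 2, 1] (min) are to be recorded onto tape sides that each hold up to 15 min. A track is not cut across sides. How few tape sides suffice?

4

Total = 12 + 11 + 11 + 8 + 5 + 3 + 2 + 1 + 1 + 1 + 1 = 56 min.
Lower bound: ⌈56/15⌉ = 4 tape sides.
A packing using 4 tape sides:
  side 1: 12 + 3 = 15
  side 2: 11 + 2 + 1 + 1 = 15
  side 3: 11 + 1 + 1 = 13
  side 4: 8 + 5 = 13
This matches the lower bound, so 4 is optimal.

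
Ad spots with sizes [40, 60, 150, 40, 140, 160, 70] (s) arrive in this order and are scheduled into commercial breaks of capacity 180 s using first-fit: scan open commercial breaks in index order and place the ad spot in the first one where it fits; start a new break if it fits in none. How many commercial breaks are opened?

5

  40 → break 1 (new)  [load 40/180]
  60 → break 1  [load 100/180]
  150 → break 2 (new)  [load 150/180]
  40 → break 1  [load 140/180]
  140 → break 3 (new)  [load 140/180]
  160 → break 4 (new)  [load 160/180]
  70 → break 5 (new)  [load 70/180]
5 commercial breaks opened.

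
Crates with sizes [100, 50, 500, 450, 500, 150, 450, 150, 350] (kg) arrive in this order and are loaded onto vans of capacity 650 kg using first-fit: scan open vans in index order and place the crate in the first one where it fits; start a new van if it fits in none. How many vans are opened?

  100 → van 1 (new)  [load 100/650]
  50 → van 1  [load 150/650]
  500 → van 1  [load 650/650]
  450 → van 2 (new)  [load 450/650]
  500 → van 3 (new)  [load 500/650]
  150 → van 2  [load 600/650]
  450 → van 4 (new)  [load 450/650]
  150 → van 3  [load 650/650]
  350 → van 5 (new)  [load 350/650]
5 vans opened.

5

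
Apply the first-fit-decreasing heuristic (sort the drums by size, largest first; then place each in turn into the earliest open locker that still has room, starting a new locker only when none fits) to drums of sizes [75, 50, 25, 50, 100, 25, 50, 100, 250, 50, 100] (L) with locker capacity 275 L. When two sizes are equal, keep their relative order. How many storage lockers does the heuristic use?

4

Sorted descending: 250, 100, 100, 100, 75, 50, 50, 50, 50, 25, 25.
  250 → locker 1 (new)  [load 250/275]
  100 → locker 2 (new)  [load 100/275]
  100 → locker 2  [load 200/275]
  100 → locker 3 (new)  [load 100/275]
  75 → locker 2  [load 275/275]
  50 → locker 3  [load 150/275]
  50 → locker 3  [load 200/275]
  50 → locker 3  [load 250/275]
  50 → locker 4 (new)  [load 50/275]
  25 → locker 1  [load 275/275]
  25 → locker 3  [load 275/275]
4 storage lockers opened.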